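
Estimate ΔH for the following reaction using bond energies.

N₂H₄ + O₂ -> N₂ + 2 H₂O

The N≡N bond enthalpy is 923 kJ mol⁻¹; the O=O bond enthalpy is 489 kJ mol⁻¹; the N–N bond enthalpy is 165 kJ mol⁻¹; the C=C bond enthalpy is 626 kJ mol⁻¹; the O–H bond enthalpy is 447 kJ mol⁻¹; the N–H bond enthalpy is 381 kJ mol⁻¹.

ΔH ≈ −533 kJ

Bonds broken (reactants):
  N–H: 4 × 381 = 1524
  N–N: 1 × 165 = 165
  O=O: 1 × 489 = 489
  Σ(broken) = 2178 kJ
Bonds formed (products):
  N≡N: 1 × 923 = 923
  O–H: 4 × 447 = 1788
  Σ(formed) = 2711 kJ
ΔH = Σ(broken) − Σ(formed) = 2178 − 2711 = −533 kJ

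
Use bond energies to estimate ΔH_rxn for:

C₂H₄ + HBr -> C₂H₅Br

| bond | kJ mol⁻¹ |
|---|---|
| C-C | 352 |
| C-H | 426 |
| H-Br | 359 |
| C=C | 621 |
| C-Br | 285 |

ΔH ≈ −83 kJ

Bonds broken (reactants):
  C-H: 4 × 426 = 1704
  C=C: 1 × 621 = 621
  H-Br: 1 × 359 = 359
  Σ(broken) = 2684 kJ
Bonds formed (products):
  C-Br: 1 × 285 = 285
  C-C: 1 × 352 = 352
  C-H: 5 × 426 = 2130
  Σ(formed) = 2767 kJ
ΔH = Σ(broken) − Σ(formed) = 2684 − 2767 = −83 kJ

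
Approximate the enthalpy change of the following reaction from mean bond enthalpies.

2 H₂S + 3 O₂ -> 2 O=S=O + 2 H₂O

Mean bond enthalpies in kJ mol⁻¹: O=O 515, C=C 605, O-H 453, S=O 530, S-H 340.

Bonds broken (reactants):
  O=O: 3 × 515 = 1545
  S-H: 4 × 340 = 1360
  Σ(broken) = 2905 kJ
Bonds formed (products):
  O-H: 4 × 453 = 1812
  S=O: 4 × 530 = 2120
  Σ(formed) = 3932 kJ
ΔH = Σ(broken) − Σ(formed) = 2905 − 3932 = −1027 kJ

ΔH ≈ −1027 kJ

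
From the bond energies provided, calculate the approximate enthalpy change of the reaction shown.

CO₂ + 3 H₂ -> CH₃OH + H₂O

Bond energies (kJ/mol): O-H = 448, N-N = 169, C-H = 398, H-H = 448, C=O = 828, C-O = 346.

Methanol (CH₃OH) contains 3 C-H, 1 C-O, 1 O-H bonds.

Bonds broken (reactants):
  C=O: 2 × 828 = 1656
  H-H: 3 × 448 = 1344
  Σ(broken) = 3000 kJ
Bonds formed (products):
  C-H: 3 × 398 = 1194
  C-O: 1 × 346 = 346
  O-H: 3 × 448 = 1344
  Σ(formed) = 2884 kJ
ΔH = Σ(broken) − Σ(formed) = 3000 − 2884 = +116 kJ

ΔH ≈ +116 kJ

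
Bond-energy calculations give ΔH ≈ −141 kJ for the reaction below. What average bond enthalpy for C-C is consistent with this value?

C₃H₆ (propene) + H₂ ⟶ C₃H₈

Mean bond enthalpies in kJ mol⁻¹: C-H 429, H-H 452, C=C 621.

Let D be the C-C bond energy.
Σ(broken) = 1×D + 6×429 + 1×621 + 1×452 = 3647 + D
Σ(formed) = 2×D + 8×429 = 3432 + 2D
ΔH = Σ(broken) − Σ(formed) = (3647 + D) − (3432 + 2D) = +215 − D
Setting this equal to −141 kJ gives D = 356 kJ/mol.

D(C-C) ≈ 356 kJ/mol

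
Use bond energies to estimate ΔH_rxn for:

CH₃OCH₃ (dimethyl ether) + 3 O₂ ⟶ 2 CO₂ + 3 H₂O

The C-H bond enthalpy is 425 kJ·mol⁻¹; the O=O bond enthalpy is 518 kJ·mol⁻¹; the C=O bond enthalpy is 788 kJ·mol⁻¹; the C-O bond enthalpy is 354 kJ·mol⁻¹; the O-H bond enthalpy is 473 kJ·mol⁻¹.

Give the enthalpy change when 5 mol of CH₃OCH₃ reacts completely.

Bonds broken (reactants):
  C-H: 6 × 425 = 2550
  C-O: 2 × 354 = 708
  O=O: 3 × 518 = 1554
  Σ(broken) = 4812 kJ
Bonds formed (products):
  C=O: 4 × 788 = 3152
  O-H: 6 × 473 = 2838
  Σ(formed) = 5990 kJ
ΔH = Σ(broken) − Σ(formed) = 4812 − 5990 = −1178 kJ
For 5× the reaction as written: 5 × (−1178) = −5890 kJ

ΔH = −5890 kJ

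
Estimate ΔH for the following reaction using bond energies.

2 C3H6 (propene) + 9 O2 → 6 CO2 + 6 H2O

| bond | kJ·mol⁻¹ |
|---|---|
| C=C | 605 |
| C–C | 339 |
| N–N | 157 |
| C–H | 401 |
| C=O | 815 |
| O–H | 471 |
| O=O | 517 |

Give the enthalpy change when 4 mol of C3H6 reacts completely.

ΔH = −8158 kJ

Bonds broken (reactants):
  C–C: 2 × 339 = 678
  C–H: 12 × 401 = 4812
  C=C: 2 × 605 = 1210
  O=O: 9 × 517 = 4653
  Σ(broken) = 11353 kJ
Bonds formed (products):
  C=O: 12 × 815 = 9780
  O–H: 12 × 471 = 5652
  Σ(formed) = 15432 kJ
ΔH = Σ(broken) − Σ(formed) = 11353 − 15432 = −4079 kJ
For 2× the reaction as written: 2 × (−4079) = −8158 kJ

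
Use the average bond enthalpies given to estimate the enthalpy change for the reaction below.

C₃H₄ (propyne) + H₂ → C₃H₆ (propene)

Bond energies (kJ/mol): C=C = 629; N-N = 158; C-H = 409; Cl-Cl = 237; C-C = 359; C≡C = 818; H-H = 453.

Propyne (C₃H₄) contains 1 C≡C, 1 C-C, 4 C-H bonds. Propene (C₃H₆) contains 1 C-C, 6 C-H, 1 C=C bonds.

Bonds broken (reactants):
  C≡C: 1 × 818 = 818
  C-C: 1 × 359 = 359
  C-H: 4 × 409 = 1636
  H-H: 1 × 453 = 453
  Σ(broken) = 3266 kJ
Bonds formed (products):
  C-C: 1 × 359 = 359
  C-H: 6 × 409 = 2454
  C=C: 1 × 629 = 629
  Σ(formed) = 3442 kJ
ΔH = Σ(broken) − Σ(formed) = 3266 − 3442 = −176 kJ

ΔH ≈ −176 kJ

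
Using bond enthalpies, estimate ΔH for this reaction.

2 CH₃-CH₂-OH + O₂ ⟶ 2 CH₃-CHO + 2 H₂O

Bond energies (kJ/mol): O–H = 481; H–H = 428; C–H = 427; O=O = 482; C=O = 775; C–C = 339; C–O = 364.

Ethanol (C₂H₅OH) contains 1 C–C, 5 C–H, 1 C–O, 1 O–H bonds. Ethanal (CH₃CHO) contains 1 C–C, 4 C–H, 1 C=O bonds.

ΔH ≈ −448 kJ

Bonds broken (reactants):
  C–C: 2 × 339 = 678
  C–H: 10 × 427 = 4270
  C–O: 2 × 364 = 728
  O–H: 2 × 481 = 962
  O=O: 1 × 482 = 482
  Σ(broken) = 7120 kJ
Bonds formed (products):
  C–C: 2 × 339 = 678
  C–H: 8 × 427 = 3416
  C=O: 2 × 775 = 1550
  O–H: 4 × 481 = 1924
  Σ(formed) = 7568 kJ
ΔH = Σ(broken) − Σ(formed) = 7120 − 7568 = −448 kJ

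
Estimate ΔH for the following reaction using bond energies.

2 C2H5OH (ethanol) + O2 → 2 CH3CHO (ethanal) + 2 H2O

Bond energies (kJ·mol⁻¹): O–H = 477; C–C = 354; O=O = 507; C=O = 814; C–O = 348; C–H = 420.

ΔH ≈ −539 kJ

Bonds broken (reactants):
  C–C: 2 × 354 = 708
  C–H: 10 × 420 = 4200
  C–O: 2 × 348 = 696
  O–H: 2 × 477 = 954
  O=O: 1 × 507 = 507
  Σ(broken) = 7065 kJ
Bonds formed (products):
  C–C: 2 × 354 = 708
  C–H: 8 × 420 = 3360
  C=O: 2 × 814 = 1628
  O–H: 4 × 477 = 1908
  Σ(formed) = 7604 kJ
ΔH = Σ(broken) − Σ(formed) = 7065 − 7604 = −539 kJ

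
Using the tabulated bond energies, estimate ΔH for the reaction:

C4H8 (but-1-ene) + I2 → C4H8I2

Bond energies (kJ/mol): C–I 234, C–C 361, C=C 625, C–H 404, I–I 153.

ΔH ≈ −51 kJ

Bonds broken (reactants):
  C–C: 2 × 361 = 722
  C–H: 8 × 404 = 3232
  C=C: 1 × 625 = 625
  I–I: 1 × 153 = 153
  Σ(broken) = 4732 kJ
Bonds formed (products):
  C–C: 3 × 361 = 1083
  C–H: 8 × 404 = 3232
  C–I: 2 × 234 = 468
  Σ(formed) = 4783 kJ
ΔH = Σ(broken) − Σ(formed) = 4732 − 4783 = −51 kJ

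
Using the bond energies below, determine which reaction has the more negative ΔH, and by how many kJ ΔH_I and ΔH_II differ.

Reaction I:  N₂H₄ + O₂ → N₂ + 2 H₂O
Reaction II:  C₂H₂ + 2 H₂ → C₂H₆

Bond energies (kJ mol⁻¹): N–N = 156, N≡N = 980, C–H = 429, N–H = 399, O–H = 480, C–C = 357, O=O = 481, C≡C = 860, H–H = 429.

Reaction I, by 312 kJ

Reaction I:
  Bonds broken (reactants):
    N–H: 4 × 399 = 1596
    N–N: 1 × 156 = 156
    O=O: 1 × 481 = 481
    Σ(broken) = 2233 kJ
  Bonds formed (products):
    N≡N: 1 × 980 = 980
    O–H: 4 × 480 = 1920
    Σ(formed) = 2900 kJ
  ΔH_I = 2233 − 2900 = −667 kJ
Reaction II:
  Bonds broken (reactants):
    C≡C: 1 × 860 = 860
    C–H: 2 × 429 = 858
    H–H: 2 × 429 = 858
    Σ(broken) = 2576 kJ
  Bonds formed (products):
    C–C: 1 × 357 = 357
    C–H: 6 × 429 = 2574
    Σ(formed) = 2931 kJ
  ΔH_II = 2576 − 2931 = −355 kJ
ΔH_I − ΔH_II = −312 kJ, so reaction I has the more negative ΔH; |ΔH_I − ΔH_II| = 312 kJ.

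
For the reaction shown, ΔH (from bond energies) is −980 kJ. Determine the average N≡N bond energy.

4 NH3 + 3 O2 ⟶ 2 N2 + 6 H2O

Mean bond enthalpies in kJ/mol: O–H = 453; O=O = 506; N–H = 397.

D(N≡N) ≈ 913 kJ/mol

Let D be the N≡N bond energy.
Σ(broken) = 12×397 + 3×506 = 6282
Σ(formed) = 2×D + 12×453 = 5436 + 2D
ΔH = Σ(broken) − Σ(formed) = (6282) − (5436 + 2D) = +846 − 2D
Setting this equal to −980 kJ gives 2D = 1826, so D = 913 kJ/mol.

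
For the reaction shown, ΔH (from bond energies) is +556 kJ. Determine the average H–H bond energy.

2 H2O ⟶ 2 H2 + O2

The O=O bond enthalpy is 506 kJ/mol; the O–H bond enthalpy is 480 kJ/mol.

Let D be the H–H bond energy.
Σ(broken) = 4×480 = 1920
Σ(formed) = 2×D + 1×506 = 506 + 2D
ΔH = Σ(broken) − Σ(formed) = (1920) − (506 + 2D) = +1414 − 2D
Setting this equal to +556 kJ gives 2D = 858, so D = 429 kJ/mol.

D(H–H) ≈ 429 kJ/mol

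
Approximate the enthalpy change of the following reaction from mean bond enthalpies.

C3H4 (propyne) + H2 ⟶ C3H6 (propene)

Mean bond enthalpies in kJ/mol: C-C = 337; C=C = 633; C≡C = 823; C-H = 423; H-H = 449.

Bonds broken (reactants):
  C≡C: 1 × 823 = 823
  C-C: 1 × 337 = 337
  C-H: 4 × 423 = 1692
  H-H: 1 × 449 = 449
  Σ(broken) = 3301 kJ
Bonds formed (products):
  C-C: 1 × 337 = 337
  C-H: 6 × 423 = 2538
  C=C: 1 × 633 = 633
  Σ(formed) = 3508 kJ
ΔH = Σ(broken) − Σ(formed) = 3301 − 3508 = −207 kJ

ΔH ≈ −207 kJ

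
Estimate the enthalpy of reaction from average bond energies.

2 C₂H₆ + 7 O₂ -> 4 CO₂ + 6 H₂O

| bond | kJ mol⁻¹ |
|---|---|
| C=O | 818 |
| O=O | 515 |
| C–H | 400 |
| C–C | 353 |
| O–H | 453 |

ΔH ≈ −2869 kJ

Bonds broken (reactants):
  C–C: 2 × 353 = 706
  C–H: 12 × 400 = 4800
  O=O: 7 × 515 = 3605
  Σ(broken) = 9111 kJ
Bonds formed (products):
  C=O: 8 × 818 = 6544
  O–H: 12 × 453 = 5436
  Σ(formed) = 11980 kJ
ΔH = Σ(broken) − Σ(formed) = 9111 − 11980 = −2869 kJ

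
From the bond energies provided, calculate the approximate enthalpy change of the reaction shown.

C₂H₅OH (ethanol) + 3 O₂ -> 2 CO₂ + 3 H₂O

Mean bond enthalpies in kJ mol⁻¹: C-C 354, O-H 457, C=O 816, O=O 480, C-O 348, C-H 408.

Bonds broken (reactants):
  C-C: 1 × 354 = 354
  C-H: 5 × 408 = 2040
  C-O: 1 × 348 = 348
  O-H: 1 × 457 = 457
  O=O: 3 × 480 = 1440
  Σ(broken) = 4639 kJ
Bonds formed (products):
  C=O: 4 × 816 = 3264
  O-H: 6 × 457 = 2742
  Σ(formed) = 6006 kJ
ΔH = Σ(broken) − Σ(formed) = 4639 − 6006 = −1367 kJ

ΔH ≈ −1367 kJ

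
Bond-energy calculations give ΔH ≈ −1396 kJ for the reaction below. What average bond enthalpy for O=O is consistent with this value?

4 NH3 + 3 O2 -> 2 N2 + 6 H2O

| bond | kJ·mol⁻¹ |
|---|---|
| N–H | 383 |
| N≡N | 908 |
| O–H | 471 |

D(O=O) ≈ 492 kJ/mol

Let D be the O=O bond energy.
Σ(broken) = 12×383 + 3×D = 4596 + 3D
Σ(formed) = 2×908 + 12×471 = 7468
ΔH = Σ(broken) − Σ(formed) = (4596 + 3D) − (7468) = −2872 + 3D
Setting this equal to −1396 kJ gives 3D = 1476, so D = 492 kJ/mol.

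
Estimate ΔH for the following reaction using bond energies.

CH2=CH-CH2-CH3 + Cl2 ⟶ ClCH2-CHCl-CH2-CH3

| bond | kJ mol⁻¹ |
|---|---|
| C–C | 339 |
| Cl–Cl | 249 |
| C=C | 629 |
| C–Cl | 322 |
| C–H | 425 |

ΔH ≈ −105 kJ

Bonds broken (reactants):
  C–C: 2 × 339 = 678
  C–H: 8 × 425 = 3400
  C=C: 1 × 629 = 629
  Cl–Cl: 1 × 249 = 249
  Σ(broken) = 4956 kJ
Bonds formed (products):
  C–C: 3 × 339 = 1017
  C–Cl: 2 × 322 = 644
  C–H: 8 × 425 = 3400
  Σ(formed) = 5061 kJ
ΔH = Σ(broken) − Σ(formed) = 4956 − 5061 = −105 kJ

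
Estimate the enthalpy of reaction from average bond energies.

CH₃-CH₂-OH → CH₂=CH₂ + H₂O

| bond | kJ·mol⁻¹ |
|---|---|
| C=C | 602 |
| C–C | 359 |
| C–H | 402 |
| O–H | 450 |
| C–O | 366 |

Bonds broken (reactants):
  C–C: 1 × 359 = 359
  C–H: 5 × 402 = 2010
  C–O: 1 × 366 = 366
  O–H: 1 × 450 = 450
  Σ(broken) = 3185 kJ
Bonds formed (products):
  C–H: 4 × 402 = 1608
  C=C: 1 × 602 = 602
  O–H: 2 × 450 = 900
  Σ(formed) = 3110 kJ
ΔH = Σ(broken) − Σ(formed) = 3185 − 3110 = +75 kJ

ΔH ≈ +75 kJ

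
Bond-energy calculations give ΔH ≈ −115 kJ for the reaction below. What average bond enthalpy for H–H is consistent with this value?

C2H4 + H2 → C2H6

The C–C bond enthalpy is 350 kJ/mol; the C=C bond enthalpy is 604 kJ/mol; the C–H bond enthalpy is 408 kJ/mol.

D(H–H) ≈ 447 kJ/mol

Let D be the H–H bond energy.
Σ(broken) = 4×408 + 1×604 + 1×D = 2236 + D
Σ(formed) = 1×350 + 6×408 = 2798
ΔH = Σ(broken) − Σ(formed) = (2236 + D) − (2798) = −562 + D
Setting this equal to −115 kJ gives D = 447 kJ/mol.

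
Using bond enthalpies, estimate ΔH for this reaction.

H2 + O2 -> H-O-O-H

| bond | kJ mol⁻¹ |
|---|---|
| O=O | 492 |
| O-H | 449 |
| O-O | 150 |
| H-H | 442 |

ΔH ≈ −114 kJ

Bonds broken (reactants):
  H-H: 1 × 442 = 442
  O=O: 1 × 492 = 492
  Σ(broken) = 934 kJ
Bonds formed (products):
  O-H: 2 × 449 = 898
  O-O: 1 × 150 = 150
  Σ(formed) = 1048 kJ
ΔH = Σ(broken) − Σ(formed) = 934 − 1048 = −114 kJ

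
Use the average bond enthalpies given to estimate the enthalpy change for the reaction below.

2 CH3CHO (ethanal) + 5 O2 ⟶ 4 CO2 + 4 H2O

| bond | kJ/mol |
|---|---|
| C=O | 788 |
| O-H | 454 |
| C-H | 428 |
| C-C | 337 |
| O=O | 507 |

ΔH ≈ −1727 kJ

Bonds broken (reactants):
  C-C: 2 × 337 = 674
  C-H: 8 × 428 = 3424
  C=O: 2 × 788 = 1576
  O=O: 5 × 507 = 2535
  Σ(broken) = 8209 kJ
Bonds formed (products):
  C=O: 8 × 788 = 6304
  O-H: 8 × 454 = 3632
  Σ(formed) = 9936 kJ
ΔH = Σ(broken) − Σ(formed) = 8209 − 9936 = −1727 kJ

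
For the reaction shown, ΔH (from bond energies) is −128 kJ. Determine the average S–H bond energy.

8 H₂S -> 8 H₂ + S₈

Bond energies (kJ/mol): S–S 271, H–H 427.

Let D be the S–H bond energy.
Σ(broken) = 16×D = 16D
Σ(formed) = 8×427 + 8×271 = 5584
ΔH = Σ(broken) − Σ(formed) = (16D) − (5584) = −5584 + 16D
Setting this equal to −128 kJ gives 16D = 5456, so D = 341 kJ/mol.

D(S–H) ≈ 341 kJ/mol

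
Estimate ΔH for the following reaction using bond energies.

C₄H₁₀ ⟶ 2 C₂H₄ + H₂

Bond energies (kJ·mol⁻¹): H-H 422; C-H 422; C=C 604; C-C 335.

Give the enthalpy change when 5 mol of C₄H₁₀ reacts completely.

Bonds broken (reactants):
  C-C: 3 × 335 = 1005
  C-H: 10 × 422 = 4220
  Σ(broken) = 5225 kJ
Bonds formed (products):
  C-H: 8 × 422 = 3376
  C=C: 2 × 604 = 1208
  H-H: 1 × 422 = 422
  Σ(formed) = 5006 kJ
ΔH = Σ(broken) − Σ(formed) = 5225 − 5006 = +219 kJ
For 5× the reaction as written: 5 × (+219) = +1095 kJ

ΔH = +1095 kJ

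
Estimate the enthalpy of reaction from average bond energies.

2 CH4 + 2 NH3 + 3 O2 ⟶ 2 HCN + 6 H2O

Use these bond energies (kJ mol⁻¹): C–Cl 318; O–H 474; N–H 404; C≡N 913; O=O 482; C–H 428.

Bonds broken (reactants):
  C–H: 8 × 428 = 3424
  N–H: 6 × 404 = 2424
  O=O: 3 × 482 = 1446
  Σ(broken) = 7294 kJ
Bonds formed (products):
  C≡N: 2 × 913 = 1826
  C–H: 2 × 428 = 856
  O–H: 12 × 474 = 5688
  Σ(formed) = 8370 kJ
ΔH = Σ(broken) − Σ(formed) = 7294 − 8370 = −1076 kJ

ΔH ≈ −1076 kJ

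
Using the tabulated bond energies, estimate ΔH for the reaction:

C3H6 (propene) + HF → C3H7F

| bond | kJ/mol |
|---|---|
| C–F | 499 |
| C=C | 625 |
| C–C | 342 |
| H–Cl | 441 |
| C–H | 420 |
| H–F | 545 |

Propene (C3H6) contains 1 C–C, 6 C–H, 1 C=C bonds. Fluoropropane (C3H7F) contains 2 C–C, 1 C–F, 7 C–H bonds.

Bonds broken (reactants):
  C–C: 1 × 342 = 342
  C–H: 6 × 420 = 2520
  C=C: 1 × 625 = 625
  H–F: 1 × 545 = 545
  Σ(broken) = 4032 kJ
Bonds formed (products):
  C–C: 2 × 342 = 684
  C–F: 1 × 499 = 499
  C–H: 7 × 420 = 2940
  Σ(formed) = 4123 kJ
ΔH = Σ(broken) − Σ(formed) = 4032 − 4123 = −91 kJ

ΔH ≈ −91 kJ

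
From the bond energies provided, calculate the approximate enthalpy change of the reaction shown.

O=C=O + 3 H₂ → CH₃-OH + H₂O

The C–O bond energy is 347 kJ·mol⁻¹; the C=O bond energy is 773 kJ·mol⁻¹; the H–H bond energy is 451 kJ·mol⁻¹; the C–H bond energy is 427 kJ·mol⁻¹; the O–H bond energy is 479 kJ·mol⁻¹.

Bonds broken (reactants):
  C=O: 2 × 773 = 1546
  H–H: 3 × 451 = 1353
  Σ(broken) = 2899 kJ
Bonds formed (products):
  C–H: 3 × 427 = 1281
  C–O: 1 × 347 = 347
  O–H: 3 × 479 = 1437
  Σ(formed) = 3065 kJ
ΔH = Σ(broken) − Σ(formed) = 2899 − 3065 = −166 kJ

ΔH ≈ −166 kJ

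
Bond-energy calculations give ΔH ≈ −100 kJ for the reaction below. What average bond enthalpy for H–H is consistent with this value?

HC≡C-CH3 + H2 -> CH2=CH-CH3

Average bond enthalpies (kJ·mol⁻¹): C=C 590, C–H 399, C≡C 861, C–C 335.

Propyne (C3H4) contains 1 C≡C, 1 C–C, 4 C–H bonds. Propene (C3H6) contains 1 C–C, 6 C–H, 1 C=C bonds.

D(H–H) ≈ 427 kJ/mol

Let D be the H–H bond energy.
Σ(broken) = 1×861 + 1×335 + 4×399 + 1×D = 2792 + D
Σ(formed) = 1×335 + 6×399 + 1×590 = 3319
ΔH = Σ(broken) − Σ(formed) = (2792 + D) − (3319) = −527 + D
Setting this equal to −100 kJ gives D = 427 kJ/mol.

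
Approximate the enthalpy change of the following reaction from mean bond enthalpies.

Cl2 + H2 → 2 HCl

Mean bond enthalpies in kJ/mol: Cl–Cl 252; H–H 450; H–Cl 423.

Bonds broken (reactants):
  Cl–Cl: 1 × 252 = 252
  H–H: 1 × 450 = 450
  Σ(broken) = 702 kJ
Bonds formed (products):
  H–Cl: 2 × 423 = 846
  Σ(formed) = 846 kJ
ΔH = Σ(broken) − Σ(formed) = 702 − 846 = −144 kJ

ΔH ≈ −144 kJ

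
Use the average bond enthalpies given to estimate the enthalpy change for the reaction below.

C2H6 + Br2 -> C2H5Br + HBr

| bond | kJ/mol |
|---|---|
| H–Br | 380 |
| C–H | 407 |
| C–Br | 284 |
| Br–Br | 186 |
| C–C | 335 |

ΔH ≈ −71 kJ

Bonds broken (reactants):
  Br–Br: 1 × 186 = 186
  C–C: 1 × 335 = 335
  C–H: 6 × 407 = 2442
  Σ(broken) = 2963 kJ
Bonds formed (products):
  C–Br: 1 × 284 = 284
  C–C: 1 × 335 = 335
  C–H: 5 × 407 = 2035
  H–Br: 1 × 380 = 380
  Σ(formed) = 3034 kJ
ΔH = Σ(broken) − Σ(formed) = 2963 − 3034 = −71 kJ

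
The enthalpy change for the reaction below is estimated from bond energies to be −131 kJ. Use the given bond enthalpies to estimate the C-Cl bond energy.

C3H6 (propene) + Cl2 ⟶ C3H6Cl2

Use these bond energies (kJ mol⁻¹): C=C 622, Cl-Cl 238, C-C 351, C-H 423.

Let D be the C-Cl bond energy.
Σ(broken) = 1×351 + 6×423 + 1×622 + 1×238 = 3749
Σ(formed) = 2×351 + 2×D + 6×423 = 3240 + 2D
ΔH = Σ(broken) − Σ(formed) = (3749) − (3240 + 2D) = +509 − 2D
Setting this equal to −131 kJ gives 2D = 640, so D = 320 kJ/mol.

D(C-Cl) ≈ 320 kJ/mol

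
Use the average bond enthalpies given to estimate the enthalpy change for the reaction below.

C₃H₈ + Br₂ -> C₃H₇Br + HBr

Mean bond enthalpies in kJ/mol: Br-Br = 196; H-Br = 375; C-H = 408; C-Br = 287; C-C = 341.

ΔH ≈ −58 kJ

Bonds broken (reactants):
  Br-Br: 1 × 196 = 196
  C-C: 2 × 341 = 682
  C-H: 8 × 408 = 3264
  Σ(broken) = 4142 kJ
Bonds formed (products):
  C-Br: 1 × 287 = 287
  C-C: 2 × 341 = 682
  C-H: 7 × 408 = 2856
  H-Br: 1 × 375 = 375
  Σ(formed) = 4200 kJ
ΔH = Σ(broken) − Σ(formed) = 4142 − 4200 = −58 kJ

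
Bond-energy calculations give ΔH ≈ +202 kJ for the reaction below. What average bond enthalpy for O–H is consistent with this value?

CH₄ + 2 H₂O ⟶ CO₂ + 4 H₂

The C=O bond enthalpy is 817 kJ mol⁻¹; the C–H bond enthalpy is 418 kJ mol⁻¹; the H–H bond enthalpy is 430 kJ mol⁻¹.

D(O–H) ≈ 471 kJ/mol

Let D be the O–H bond energy.
Σ(broken) = 4×418 + 4×D = 1672 + 4D
Σ(formed) = 2×817 + 4×430 = 3354
ΔH = Σ(broken) − Σ(formed) = (1672 + 4D) − (3354) = −1682 + 4D
Setting this equal to +202 kJ gives 4D = 1884, so D = 471 kJ/mol.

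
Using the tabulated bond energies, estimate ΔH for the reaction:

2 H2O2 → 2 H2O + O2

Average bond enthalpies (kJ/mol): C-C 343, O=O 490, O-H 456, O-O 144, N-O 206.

Bonds broken (reactants):
  O-H: 4 × 456 = 1824
  O-O: 2 × 144 = 288
  Σ(broken) = 2112 kJ
Bonds formed (products):
  O-H: 4 × 456 = 1824
  O=O: 1 × 490 = 490
  Σ(formed) = 2314 kJ
ΔH = Σ(broken) − Σ(formed) = 2112 − 2314 = −202 kJ

ΔH ≈ −202 kJ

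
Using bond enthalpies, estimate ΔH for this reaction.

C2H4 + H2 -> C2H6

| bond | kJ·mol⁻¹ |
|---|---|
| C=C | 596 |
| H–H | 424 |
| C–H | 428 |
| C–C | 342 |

Bonds broken (reactants):
  C–H: 4 × 428 = 1712
  C=C: 1 × 596 = 596
  H–H: 1 × 424 = 424
  Σ(broken) = 2732 kJ
Bonds formed (products):
  C–C: 1 × 342 = 342
  C–H: 6 × 428 = 2568
  Σ(formed) = 2910 kJ
ΔH = Σ(broken) − Σ(formed) = 2732 − 2910 = −178 kJ

ΔH ≈ −178 kJ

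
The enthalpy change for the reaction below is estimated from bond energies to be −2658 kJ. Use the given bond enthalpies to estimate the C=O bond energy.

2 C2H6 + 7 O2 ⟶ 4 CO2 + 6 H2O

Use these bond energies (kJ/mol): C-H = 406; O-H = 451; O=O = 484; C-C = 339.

Let D be the C=O bond energy.
Σ(broken) = 2×339 + 12×406 + 7×484 = 8938
Σ(formed) = 8×D + 12×451 = 5412 + 8D
ΔH = Σ(broken) − Σ(formed) = (8938) − (5412 + 8D) = +3526 − 8D
Setting this equal to −2658 kJ gives 8D = 6184, so D = 773 kJ/mol.

D(C=O) ≈ 773 kJ/mol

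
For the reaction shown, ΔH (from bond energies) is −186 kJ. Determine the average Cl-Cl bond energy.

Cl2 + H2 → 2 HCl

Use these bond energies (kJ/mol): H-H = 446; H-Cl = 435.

D(Cl-Cl) ≈ 238 kJ/mol

Let D be the Cl-Cl bond energy.
Σ(broken) = 1×D + 1×446 = 446 + D
Σ(formed) = 2×435 = 870
ΔH = Σ(broken) − Σ(formed) = (446 + D) − (870) = −424 + D
Setting this equal to −186 kJ gives D = 238 kJ/mol.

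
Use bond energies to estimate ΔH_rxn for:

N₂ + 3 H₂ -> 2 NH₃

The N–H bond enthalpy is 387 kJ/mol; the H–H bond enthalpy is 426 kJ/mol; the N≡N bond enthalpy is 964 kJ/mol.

Bonds broken (reactants):
  H–H: 3 × 426 = 1278
  N≡N: 1 × 964 = 964
  Σ(broken) = 2242 kJ
Bonds formed (products):
  N–H: 6 × 387 = 2322
  Σ(formed) = 2322 kJ
ΔH = Σ(broken) − Σ(formed) = 2242 − 2322 = −80 kJ

ΔH ≈ −80 kJ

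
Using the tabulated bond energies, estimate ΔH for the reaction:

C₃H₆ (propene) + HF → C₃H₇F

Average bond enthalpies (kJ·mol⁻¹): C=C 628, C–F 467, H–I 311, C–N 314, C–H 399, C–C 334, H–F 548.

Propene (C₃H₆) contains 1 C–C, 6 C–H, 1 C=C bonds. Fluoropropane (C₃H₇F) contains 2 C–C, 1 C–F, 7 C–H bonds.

ΔH ≈ −24 kJ

Bonds broken (reactants):
  C–C: 1 × 334 = 334
  C–H: 6 × 399 = 2394
  C=C: 1 × 628 = 628
  H–F: 1 × 548 = 548
  Σ(broken) = 3904 kJ
Bonds formed (products):
  C–C: 2 × 334 = 668
  C–F: 1 × 467 = 467
  C–H: 7 × 399 = 2793
  Σ(formed) = 3928 kJ
ΔH = Σ(broken) − Σ(formed) = 3904 − 3928 = −24 kJ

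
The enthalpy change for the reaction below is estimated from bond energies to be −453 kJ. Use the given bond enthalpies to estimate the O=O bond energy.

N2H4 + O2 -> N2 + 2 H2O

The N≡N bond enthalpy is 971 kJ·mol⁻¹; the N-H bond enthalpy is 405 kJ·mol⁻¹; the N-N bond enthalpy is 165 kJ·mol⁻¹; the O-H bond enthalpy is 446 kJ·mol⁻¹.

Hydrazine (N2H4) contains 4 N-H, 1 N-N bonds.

D(O=O) ≈ 517 kJ/mol

Let D be the O=O bond energy.
Σ(broken) = 4×405 + 1×165 + 1×D = 1785 + D
Σ(formed) = 1×971 + 4×446 = 2755
ΔH = Σ(broken) − Σ(formed) = (1785 + D) − (2755) = −970 + D
Setting this equal to −453 kJ gives D = 517 kJ/mol.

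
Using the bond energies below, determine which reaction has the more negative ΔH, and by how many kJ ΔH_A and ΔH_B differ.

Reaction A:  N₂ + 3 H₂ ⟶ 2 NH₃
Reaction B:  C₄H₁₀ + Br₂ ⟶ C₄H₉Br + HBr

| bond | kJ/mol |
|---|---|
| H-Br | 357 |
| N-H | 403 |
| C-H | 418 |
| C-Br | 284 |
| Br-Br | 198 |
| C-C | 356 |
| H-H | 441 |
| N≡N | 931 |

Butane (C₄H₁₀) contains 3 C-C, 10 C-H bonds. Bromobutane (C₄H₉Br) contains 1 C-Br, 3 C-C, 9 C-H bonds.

Reaction A:
  Bonds broken (reactants):
    H-H: 3 × 441 = 1323
    N≡N: 1 × 931 = 931
    Σ(broken) = 2254 kJ
  Bonds formed (products):
    N-H: 6 × 403 = 2418
    Σ(formed) = 2418 kJ
  ΔH_A = 2254 − 2418 = −164 kJ
Reaction B:
  Bonds broken (reactants):
    Br-Br: 1 × 198 = 198
    C-C: 3 × 356 = 1068
    C-H: 10 × 418 = 4180
    Σ(broken) = 5446 kJ
  Bonds formed (products):
    C-Br: 1 × 284 = 284
    C-C: 3 × 356 = 1068
    C-H: 9 × 418 = 3762
    H-Br: 1 × 357 = 357
    Σ(formed) = 5471 kJ
  ΔH_B = 5446 − 5471 = −25 kJ
ΔH_A − ΔH_B = −139 kJ, so reaction A has the more negative ΔH; |ΔH_A − ΔH_B| = 139 kJ.

Reaction A, by 139 kJ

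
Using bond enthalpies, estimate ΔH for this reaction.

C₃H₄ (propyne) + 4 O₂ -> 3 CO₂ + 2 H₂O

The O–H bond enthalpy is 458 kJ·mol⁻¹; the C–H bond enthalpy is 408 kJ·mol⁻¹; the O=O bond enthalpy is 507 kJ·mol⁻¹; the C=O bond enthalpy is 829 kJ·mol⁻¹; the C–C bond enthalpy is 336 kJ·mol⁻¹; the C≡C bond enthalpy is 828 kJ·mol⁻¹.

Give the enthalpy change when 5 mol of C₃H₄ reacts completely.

ΔH = −9910 kJ

Bonds broken (reactants):
  C≡C: 1 × 828 = 828
  C–C: 1 × 336 = 336
  C–H: 4 × 408 = 1632
  O=O: 4 × 507 = 2028
  Σ(broken) = 4824 kJ
Bonds formed (products):
  C=O: 6 × 829 = 4974
  O–H: 4 × 458 = 1832
  Σ(formed) = 6806 kJ
ΔH = Σ(broken) − Σ(formed) = 4824 − 6806 = −1982 kJ
For 5× the reaction as written: 5 × (−1982) = −9910 kJ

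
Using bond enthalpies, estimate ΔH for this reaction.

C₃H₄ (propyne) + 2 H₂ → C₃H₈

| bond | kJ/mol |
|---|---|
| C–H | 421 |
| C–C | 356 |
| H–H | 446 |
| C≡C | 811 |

ΔH ≈ −337 kJ

Bonds broken (reactants):
  C≡C: 1 × 811 = 811
  C–C: 1 × 356 = 356
  C–H: 4 × 421 = 1684
  H–H: 2 × 446 = 892
  Σ(broken) = 3743 kJ
Bonds formed (products):
  C–C: 2 × 356 = 712
  C–H: 8 × 421 = 3368
  Σ(formed) = 4080 kJ
ΔH = Σ(broken) − Σ(formed) = 3743 − 4080 = −337 kJ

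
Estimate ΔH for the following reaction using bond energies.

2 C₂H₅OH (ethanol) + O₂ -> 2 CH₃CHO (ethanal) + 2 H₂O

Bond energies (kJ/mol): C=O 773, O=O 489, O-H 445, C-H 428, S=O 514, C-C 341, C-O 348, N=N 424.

Bonds broken (reactants):
  C-C: 2 × 341 = 682
  C-H: 10 × 428 = 4280
  C-O: 2 × 348 = 696
  O-H: 2 × 445 = 890
  O=O: 1 × 489 = 489
  Σ(broken) = 7037 kJ
Bonds formed (products):
  C-C: 2 × 341 = 682
  C-H: 8 × 428 = 3424
  C=O: 2 × 773 = 1546
  O-H: 4 × 445 = 1780
  Σ(formed) = 7432 kJ
ΔH = Σ(broken) − Σ(formed) = 7037 − 7432 = −395 kJ

ΔH ≈ −395 kJ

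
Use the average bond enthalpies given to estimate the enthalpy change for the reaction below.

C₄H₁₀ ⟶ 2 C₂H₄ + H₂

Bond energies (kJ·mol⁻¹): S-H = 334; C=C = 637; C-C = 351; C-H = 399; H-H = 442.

Bonds broken (reactants):
  C-C: 3 × 351 = 1053
  C-H: 10 × 399 = 3990
  Σ(broken) = 5043 kJ
Bonds formed (products):
  C-H: 8 × 399 = 3192
  C=C: 2 × 637 = 1274
  H-H: 1 × 442 = 442
  Σ(formed) = 4908 kJ
ΔH = Σ(broken) − Σ(formed) = 5043 − 4908 = +135 kJ

ΔH ≈ +135 kJ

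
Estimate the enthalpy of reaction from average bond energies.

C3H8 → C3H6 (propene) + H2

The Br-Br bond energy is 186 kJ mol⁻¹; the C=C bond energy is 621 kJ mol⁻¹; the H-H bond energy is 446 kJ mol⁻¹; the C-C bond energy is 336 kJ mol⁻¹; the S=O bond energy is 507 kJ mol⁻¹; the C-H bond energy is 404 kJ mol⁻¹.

Bonds broken (reactants):
  C-C: 2 × 336 = 672
  C-H: 8 × 404 = 3232
  Σ(broken) = 3904 kJ
Bonds formed (products):
  C-C: 1 × 336 = 336
  C-H: 6 × 404 = 2424
  C=C: 1 × 621 = 621
  H-H: 1 × 446 = 446
  Σ(formed) = 3827 kJ
ΔH = Σ(broken) − Σ(formed) = 3904 − 3827 = +77 kJ

ΔH ≈ +77 kJ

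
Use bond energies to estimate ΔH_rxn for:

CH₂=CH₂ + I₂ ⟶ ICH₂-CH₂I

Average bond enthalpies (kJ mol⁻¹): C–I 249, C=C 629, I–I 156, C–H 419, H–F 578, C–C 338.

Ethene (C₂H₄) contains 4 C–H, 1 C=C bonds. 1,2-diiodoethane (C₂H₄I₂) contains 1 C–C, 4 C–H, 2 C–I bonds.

ΔH ≈ −51 kJ

Bonds broken (reactants):
  C–H: 4 × 419 = 1676
  C=C: 1 × 629 = 629
  I–I: 1 × 156 = 156
  Σ(broken) = 2461 kJ
Bonds formed (products):
  C–C: 1 × 338 = 338
  C–H: 4 × 419 = 1676
  C–I: 2 × 249 = 498
  Σ(formed) = 2512 kJ
ΔH = Σ(broken) − Σ(formed) = 2461 − 2512 = −51 kJ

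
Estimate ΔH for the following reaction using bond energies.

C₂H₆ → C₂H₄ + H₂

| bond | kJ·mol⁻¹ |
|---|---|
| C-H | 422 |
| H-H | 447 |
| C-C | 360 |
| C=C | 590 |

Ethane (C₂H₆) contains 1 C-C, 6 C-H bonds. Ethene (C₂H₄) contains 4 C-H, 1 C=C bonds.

Bonds broken (reactants):
  C-C: 1 × 360 = 360
  C-H: 6 × 422 = 2532
  Σ(broken) = 2892 kJ
Bonds formed (products):
  C-H: 4 × 422 = 1688
  C=C: 1 × 590 = 590
  H-H: 1 × 447 = 447
  Σ(formed) = 2725 kJ
ΔH = Σ(broken) − Σ(formed) = 2892 − 2725 = +167 kJ

ΔH ≈ +167 kJ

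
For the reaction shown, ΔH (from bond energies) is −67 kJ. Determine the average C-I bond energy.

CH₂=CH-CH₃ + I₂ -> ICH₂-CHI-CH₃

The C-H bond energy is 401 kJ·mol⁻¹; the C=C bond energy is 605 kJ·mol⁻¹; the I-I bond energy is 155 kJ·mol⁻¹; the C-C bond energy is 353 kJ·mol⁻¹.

Let D be the C-I bond energy.
Σ(broken) = 1×353 + 6×401 + 1×605 + 1×155 = 3519
Σ(formed) = 2×353 + 6×401 + 2×D = 3112 + 2D
ΔH = Σ(broken) − Σ(formed) = (3519) − (3112 + 2D) = +407 − 2D
Setting this equal to −67 kJ gives 2D = 474, so D = 237 kJ/mol.

D(C-I) ≈ 237 kJ/mol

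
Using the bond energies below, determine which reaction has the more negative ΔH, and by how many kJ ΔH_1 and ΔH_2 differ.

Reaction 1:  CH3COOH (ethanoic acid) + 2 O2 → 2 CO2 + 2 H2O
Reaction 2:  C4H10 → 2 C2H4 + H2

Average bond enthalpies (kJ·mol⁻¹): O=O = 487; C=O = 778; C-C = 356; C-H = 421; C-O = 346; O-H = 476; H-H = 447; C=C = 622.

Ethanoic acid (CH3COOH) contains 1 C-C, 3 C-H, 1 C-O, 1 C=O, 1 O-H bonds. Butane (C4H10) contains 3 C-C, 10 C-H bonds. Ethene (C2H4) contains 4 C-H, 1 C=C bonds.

Reaction 1:
  Bonds broken (reactants):
    C-C: 1 × 356 = 356
    C-H: 3 × 421 = 1263
    C-O: 1 × 346 = 346
    C=O: 1 × 778 = 778
    O-H: 1 × 476 = 476
    O=O: 2 × 487 = 974
    Σ(broken) = 4193 kJ
  Bonds formed (products):
    C=O: 4 × 778 = 3112
    O-H: 4 × 476 = 1904
    Σ(formed) = 5016 kJ
  ΔH_1 = 4193 − 5016 = −823 kJ
Reaction 2:
  Bonds broken (reactants):
    C-C: 3 × 356 = 1068
    C-H: 10 × 421 = 4210
    Σ(broken) = 5278 kJ
  Bonds formed (products):
    C-H: 8 × 421 = 3368
    C=C: 2 × 622 = 1244
    H-H: 1 × 447 = 447
    Σ(formed) = 5059 kJ
  ΔH_2 = 5278 − 5059 = +219 kJ
ΔH_1 − ΔH_2 = −1042 kJ, so reaction 1 has the more negative ΔH; |ΔH_1 − ΔH_2| = 1042 kJ.

Reaction 1, by 1042 kJ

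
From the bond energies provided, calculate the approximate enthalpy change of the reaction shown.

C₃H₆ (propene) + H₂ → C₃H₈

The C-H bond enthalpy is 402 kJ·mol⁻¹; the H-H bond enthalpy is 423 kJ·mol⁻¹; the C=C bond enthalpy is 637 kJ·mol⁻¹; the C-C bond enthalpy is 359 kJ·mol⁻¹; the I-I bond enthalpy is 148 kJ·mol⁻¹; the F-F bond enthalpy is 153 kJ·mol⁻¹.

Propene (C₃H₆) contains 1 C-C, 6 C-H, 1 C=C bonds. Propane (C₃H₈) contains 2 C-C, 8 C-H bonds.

ΔH ≈ −103 kJ

Bonds broken (reactants):
  C-C: 1 × 359 = 359
  C-H: 6 × 402 = 2412
  C=C: 1 × 637 = 637
  H-H: 1 × 423 = 423
  Σ(broken) = 3831 kJ
Bonds formed (products):
  C-C: 2 × 359 = 718
  C-H: 8 × 402 = 3216
  Σ(formed) = 3934 kJ
ΔH = Σ(broken) − Σ(formed) = 3831 − 3934 = −103 kJ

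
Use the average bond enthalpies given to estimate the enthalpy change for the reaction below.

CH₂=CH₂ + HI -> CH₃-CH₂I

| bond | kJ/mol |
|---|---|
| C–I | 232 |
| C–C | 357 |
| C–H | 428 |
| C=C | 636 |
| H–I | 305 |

ΔH ≈ −76 kJ

Bonds broken (reactants):
  C–H: 4 × 428 = 1712
  C=C: 1 × 636 = 636
  H–I: 1 × 305 = 305
  Σ(broken) = 2653 kJ
Bonds formed (products):
  C–C: 1 × 357 = 357
  C–H: 5 × 428 = 2140
  C–I: 1 × 232 = 232
  Σ(formed) = 2729 kJ
ΔH = Σ(broken) − Σ(formed) = 2653 − 2729 = −76 kJ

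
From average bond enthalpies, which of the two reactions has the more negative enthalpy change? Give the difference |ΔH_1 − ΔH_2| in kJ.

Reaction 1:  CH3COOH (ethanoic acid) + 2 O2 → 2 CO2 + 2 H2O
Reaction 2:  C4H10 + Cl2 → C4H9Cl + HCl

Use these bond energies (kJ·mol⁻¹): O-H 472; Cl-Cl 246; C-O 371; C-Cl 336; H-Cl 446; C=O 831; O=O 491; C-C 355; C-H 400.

Reaction 1, by 865 kJ

Reaction 1:
  Bonds broken (reactants):
    C-C: 1 × 355 = 355
    C-H: 3 × 400 = 1200
    C-O: 1 × 371 = 371
    C=O: 1 × 831 = 831
    O-H: 1 × 472 = 472
    O=O: 2 × 491 = 982
    Σ(broken) = 4211 kJ
  Bonds formed (products):
    C=O: 4 × 831 = 3324
    O-H: 4 × 472 = 1888
    Σ(formed) = 5212 kJ
  ΔH_1 = 4211 − 5212 = −1001 kJ
Reaction 2:
  Bonds broken (reactants):
    C-C: 3 × 355 = 1065
    C-H: 10 × 400 = 4000
    Cl-Cl: 1 × 246 = 246
    Σ(broken) = 5311 kJ
  Bonds formed (products):
    C-C: 3 × 355 = 1065
    C-Cl: 1 × 336 = 336
    C-H: 9 × 400 = 3600
    H-Cl: 1 × 446 = 446
    Σ(formed) = 5447 kJ
  ΔH_2 = 5311 − 5447 = −136 kJ
ΔH_1 − ΔH_2 = −865 kJ, so reaction 1 has the more negative ΔH; |ΔH_1 − ΔH_2| = 865 kJ.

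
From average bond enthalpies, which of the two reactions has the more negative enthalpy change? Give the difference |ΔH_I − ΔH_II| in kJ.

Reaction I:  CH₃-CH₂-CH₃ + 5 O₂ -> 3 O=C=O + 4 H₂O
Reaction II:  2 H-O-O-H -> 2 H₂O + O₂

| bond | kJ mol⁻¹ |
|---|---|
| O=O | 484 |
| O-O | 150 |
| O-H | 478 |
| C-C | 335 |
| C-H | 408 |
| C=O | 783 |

Reaction I, by 1984 kJ

Reaction I:
  Bonds broken (reactants):
    C-C: 2 × 335 = 670
    C-H: 8 × 408 = 3264
    O=O: 5 × 484 = 2420
    Σ(broken) = 6354 kJ
  Bonds formed (products):
    C=O: 6 × 783 = 4698
    O-H: 8 × 478 = 3824
    Σ(formed) = 8522 kJ
  ΔH_I = 6354 − 8522 = −2168 kJ
Reaction II:
  Bonds broken (reactants):
    O-H: 4 × 478 = 1912
    O-O: 2 × 150 = 300
    Σ(broken) = 2212 kJ
  Bonds formed (products):
    O-H: 4 × 478 = 1912
    O=O: 1 × 484 = 484
    Σ(formed) = 2396 kJ
  ΔH_II = 2212 − 2396 = −184 kJ
ΔH_I − ΔH_II = −1984 kJ, so reaction I has the more negative ΔH; |ΔH_I − ΔH_II| = 1984 kJ.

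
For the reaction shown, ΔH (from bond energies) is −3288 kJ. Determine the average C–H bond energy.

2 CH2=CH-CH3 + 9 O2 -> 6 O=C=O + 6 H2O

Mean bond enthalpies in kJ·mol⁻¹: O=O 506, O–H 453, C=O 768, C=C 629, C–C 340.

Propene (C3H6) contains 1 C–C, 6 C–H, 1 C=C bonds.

D(C–H) ≈ 406 kJ/mol

Let D be the C–H bond energy.
Σ(broken) = 2×340 + 12×D + 2×629 + 9×506 = 6492 + 12D
Σ(formed) = 12×768 + 12×453 = 14652
ΔH = Σ(broken) − Σ(formed) = (6492 + 12D) − (14652) = −8160 + 12D
Setting this equal to −3288 kJ gives 12D = 4872, so D = 406 kJ/mol.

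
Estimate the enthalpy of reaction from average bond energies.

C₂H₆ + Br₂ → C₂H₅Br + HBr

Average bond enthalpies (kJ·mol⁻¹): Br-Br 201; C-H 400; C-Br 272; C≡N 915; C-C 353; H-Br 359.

Bonds broken (reactants):
  Br-Br: 1 × 201 = 201
  C-C: 1 × 353 = 353
  C-H: 6 × 400 = 2400
  Σ(broken) = 2954 kJ
Bonds formed (products):
  C-Br: 1 × 272 = 272
  C-C: 1 × 353 = 353
  C-H: 5 × 400 = 2000
  H-Br: 1 × 359 = 359
  Σ(formed) = 2984 kJ
ΔH = Σ(broken) − Σ(formed) = 2954 − 2984 = −30 kJ

ΔH ≈ −30 kJ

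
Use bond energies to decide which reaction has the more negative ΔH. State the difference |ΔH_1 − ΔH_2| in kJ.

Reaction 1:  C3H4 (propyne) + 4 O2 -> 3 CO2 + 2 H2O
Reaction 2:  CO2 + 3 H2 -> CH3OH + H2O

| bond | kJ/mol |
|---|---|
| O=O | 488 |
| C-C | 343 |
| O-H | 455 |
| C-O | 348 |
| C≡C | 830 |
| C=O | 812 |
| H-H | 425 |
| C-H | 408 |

Reaction 1:
  Bonds broken (reactants):
    C≡C: 1 × 830 = 830
    C-C: 1 × 343 = 343
    C-H: 4 × 408 = 1632
    O=O: 4 × 488 = 1952
    Σ(broken) = 4757 kJ
  Bonds formed (products):
    C=O: 6 × 812 = 4872
    O-H: 4 × 455 = 1820
    Σ(formed) = 6692 kJ
  ΔH_1 = 4757 − 6692 = −1935 kJ
Reaction 2:
  Bonds broken (reactants):
    C=O: 2 × 812 = 1624
    H-H: 3 × 425 = 1275
    Σ(broken) = 2899 kJ
  Bonds formed (products):
    C-H: 3 × 408 = 1224
    C-O: 1 × 348 = 348
    O-H: 3 × 455 = 1365
    Σ(formed) = 2937 kJ
  ΔH_2 = 2899 − 2937 = −38 kJ
ΔH_1 − ΔH_2 = −1897 kJ, so reaction 1 has the more negative ΔH; |ΔH_1 − ΔH_2| = 1897 kJ.

Reaction 1, by 1897 kJ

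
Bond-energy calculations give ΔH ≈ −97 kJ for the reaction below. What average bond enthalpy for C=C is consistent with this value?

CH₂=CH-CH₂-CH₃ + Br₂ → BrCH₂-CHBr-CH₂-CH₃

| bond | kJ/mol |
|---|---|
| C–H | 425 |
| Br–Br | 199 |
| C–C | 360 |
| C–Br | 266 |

Let D be the C=C bond energy.
Σ(broken) = 1×199 + 2×360 + 8×425 + 1×D = 4319 + D
Σ(formed) = 2×266 + 3×360 + 8×425 = 5012
ΔH = Σ(broken) − Σ(formed) = (4319 + D) − (5012) = −693 + D
Setting this equal to −97 kJ gives D = 596 kJ/mol.

D(C=C) ≈ 596 kJ/mol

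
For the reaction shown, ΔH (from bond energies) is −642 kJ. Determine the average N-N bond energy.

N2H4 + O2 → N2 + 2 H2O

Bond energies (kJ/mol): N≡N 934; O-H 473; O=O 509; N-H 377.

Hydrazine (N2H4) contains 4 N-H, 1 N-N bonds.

D(N-N) ≈ 167 kJ/mol

Let D be the N-N bond energy.
Σ(broken) = 4×377 + 1×D + 1×509 = 2017 + D
Σ(formed) = 1×934 + 4×473 = 2826
ΔH = Σ(broken) − Σ(formed) = (2017 + D) − (2826) = −809 + D
Setting this equal to −642 kJ gives D = 167 kJ/mol.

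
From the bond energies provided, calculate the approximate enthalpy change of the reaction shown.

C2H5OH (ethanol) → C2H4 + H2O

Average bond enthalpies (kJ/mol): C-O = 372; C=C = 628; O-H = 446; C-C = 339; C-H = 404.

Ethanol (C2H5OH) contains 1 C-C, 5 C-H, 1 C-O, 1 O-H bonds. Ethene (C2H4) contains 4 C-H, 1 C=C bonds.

Bonds broken (reactants):
  C-C: 1 × 339 = 339
  C-H: 5 × 404 = 2020
  C-O: 1 × 372 = 372
  O-H: 1 × 446 = 446
  Σ(broken) = 3177 kJ
Bonds formed (products):
  C-H: 4 × 404 = 1616
  C=C: 1 × 628 = 628
  O-H: 2 × 446 = 892
  Σ(formed) = 3136 kJ
ΔH = Σ(broken) − Σ(formed) = 3177 − 3136 = +41 kJ

ΔH ≈ +41 kJ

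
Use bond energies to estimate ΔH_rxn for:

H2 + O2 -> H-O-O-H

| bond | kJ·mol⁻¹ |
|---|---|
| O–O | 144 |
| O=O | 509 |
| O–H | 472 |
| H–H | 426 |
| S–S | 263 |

ΔH ≈ −153 kJ

Bonds broken (reactants):
  H–H: 1 × 426 = 426
  O=O: 1 × 509 = 509
  Σ(broken) = 935 kJ
Bonds formed (products):
  O–H: 2 × 472 = 944
  O–O: 1 × 144 = 144
  Σ(formed) = 1088 kJ
ΔH = Σ(broken) − Σ(formed) = 935 − 1088 = −153 kJ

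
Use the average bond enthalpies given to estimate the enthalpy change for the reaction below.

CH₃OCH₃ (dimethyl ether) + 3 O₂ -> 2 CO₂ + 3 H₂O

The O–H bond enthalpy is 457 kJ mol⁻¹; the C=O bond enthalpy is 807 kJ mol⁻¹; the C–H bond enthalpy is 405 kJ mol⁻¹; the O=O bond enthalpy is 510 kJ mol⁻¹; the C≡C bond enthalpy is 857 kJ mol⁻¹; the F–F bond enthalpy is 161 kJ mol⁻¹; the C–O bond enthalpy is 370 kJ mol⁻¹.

Bonds broken (reactants):
  C–H: 6 × 405 = 2430
  C–O: 2 × 370 = 740
  O=O: 3 × 510 = 1530
  Σ(broken) = 4700 kJ
Bonds formed (products):
  C=O: 4 × 807 = 3228
  O–H: 6 × 457 = 2742
  Σ(formed) = 5970 kJ
ΔH = Σ(broken) − Σ(formed) = 4700 − 5970 = −1270 kJ

ΔH ≈ −1270 kJ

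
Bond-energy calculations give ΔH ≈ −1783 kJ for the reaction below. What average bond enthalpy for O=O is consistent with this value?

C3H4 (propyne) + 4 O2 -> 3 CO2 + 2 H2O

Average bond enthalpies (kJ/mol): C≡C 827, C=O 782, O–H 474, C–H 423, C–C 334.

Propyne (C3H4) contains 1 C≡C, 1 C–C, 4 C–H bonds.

Let D be the O=O bond energy.
Σ(broken) = 1×827 + 1×334 + 4×423 + 4×D = 2853 + 4D
Σ(formed) = 6×782 + 4×474 = 6588
ΔH = Σ(broken) − Σ(formed) = (2853 + 4D) − (6588) = −3735 + 4D
Setting this equal to −1783 kJ gives 4D = 1952, so D = 488 kJ/mol.

D(O=O) ≈ 488 kJ/mol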